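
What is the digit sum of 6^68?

207

6^68 = 82089011515213367907186323883068205046425814529212416
Sum of its 53 digits: 207.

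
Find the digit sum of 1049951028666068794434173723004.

129

1+0+4+9+9+5+1+0+2+8+6+6+6+0+6+8+7+9+4+4+3+4+1+7+3+7+2+3+0+0+4 = 129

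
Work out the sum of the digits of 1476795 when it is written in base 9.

1476795 in base 9 is 2700703.
Digit sum: 2+7+0+0+7+0+3 = 19.

19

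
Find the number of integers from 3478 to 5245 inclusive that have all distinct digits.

936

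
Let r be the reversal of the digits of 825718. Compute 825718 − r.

Reverse of 825718 is 817528.
825718 − 817528 = 8190

8190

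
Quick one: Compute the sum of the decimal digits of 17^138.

17^138 = 63379841708354184291649315241514160895761784827476047842480706135032921282001556595949971339930092933032593004211965934504387273772851503652146965372526151434059073877409
Sum of its 170 digits: 739.

739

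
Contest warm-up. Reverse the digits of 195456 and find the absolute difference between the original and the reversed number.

Reverse of 195456 is 654591.
|195456 − 654591| = 459135

459135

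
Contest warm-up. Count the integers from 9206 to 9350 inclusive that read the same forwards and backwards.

2

The integers in [9206, 9350] that read the same forwards and backwards: 9229, 9339.
2 qualify.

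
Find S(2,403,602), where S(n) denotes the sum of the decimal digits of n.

17

2+4+0+3+6+0+2 = 17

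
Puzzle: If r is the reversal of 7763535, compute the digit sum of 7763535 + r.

Reversal of 7763535 is 5353677; 7763535 + 5353677 = 13117212.
Digit sum of 13117212: 1+3+1+1+7+2+1+2 = 18.

18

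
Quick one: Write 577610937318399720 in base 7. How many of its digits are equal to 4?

577610937318399720 in base 7 is 1014464522041441036431.
The digit 4 appears 7 times.

7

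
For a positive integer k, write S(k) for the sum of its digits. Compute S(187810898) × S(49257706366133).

3100

S(187810898) = 1+8+7+8+1+0+8+9+8 = 50.
S(49257706366133) = 4+9+2+5+7+7+0+6+3+6+6+1+3+3 = 62.
50 · 62 = 3100.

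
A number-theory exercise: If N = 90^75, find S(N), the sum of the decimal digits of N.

333

90^75 = 369988485035126972924700782451696644186473100389722973815184405301748249000000000000000000000000000000000000000000000000000000000000000000000000000
Sum of its 147 digits: 333.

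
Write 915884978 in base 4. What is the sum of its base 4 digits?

26

915884978 in base 4 is 312211310232302.
Digit sum: 3+1+2+2+1+1+3+1+0+2+3+2+3+0+2 = 26.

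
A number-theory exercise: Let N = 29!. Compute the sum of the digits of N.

126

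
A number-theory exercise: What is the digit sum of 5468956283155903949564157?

129

5+4+6+8+9+5+6+2+8+3+1+5+5+9+0+3+9+4+9+5+6+4+1+5+7 = 129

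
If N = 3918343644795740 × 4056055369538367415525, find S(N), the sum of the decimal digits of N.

161

3918343644795740 × 4056055369538367415525 = 15893018780170298676515551160329863500
Sum of its 38 digits: 161.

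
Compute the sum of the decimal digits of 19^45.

262

19^45 = 3498743002442937227729601361122964878585526371203662724899
Sum of its 58 digits: 262.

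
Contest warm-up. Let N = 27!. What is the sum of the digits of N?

108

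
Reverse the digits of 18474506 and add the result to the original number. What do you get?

Reverse of 18474506 is 60547481.
18474506 + 60547481 = 79021987

79021987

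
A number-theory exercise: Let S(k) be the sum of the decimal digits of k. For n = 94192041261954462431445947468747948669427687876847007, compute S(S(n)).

17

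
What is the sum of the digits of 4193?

17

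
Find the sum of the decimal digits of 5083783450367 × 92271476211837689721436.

170

5083783450367 × 92271476211837689721436 = 469088203706672772861815879161967012
Sum of its 36 digits: 170.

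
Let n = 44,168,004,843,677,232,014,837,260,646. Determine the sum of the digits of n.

4+4+1+6+8+0+0+4+8+4+3+6+7+7+2+3+2+0+1+4+8+3+7+2+6+0+6+4+6 = 116

116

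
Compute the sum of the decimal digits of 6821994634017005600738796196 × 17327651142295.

6821994634017005600738796196 × 17327651142295 = 118209143112855127562097014601542600709820
Sum of its 42 digits: 145.

145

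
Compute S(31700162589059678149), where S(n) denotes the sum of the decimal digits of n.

91

3+1+7+0+0+1+6+2+5+8+9+0+5+9+6+7+8+1+4+9 = 91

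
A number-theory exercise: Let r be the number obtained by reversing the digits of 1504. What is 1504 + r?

Reverse of 1504 is 4051.
1504 + 4051 = 5555

5555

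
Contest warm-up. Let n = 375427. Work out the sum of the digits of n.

3+7+5+4+2+7 = 28

28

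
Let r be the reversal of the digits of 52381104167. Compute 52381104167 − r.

-23759014158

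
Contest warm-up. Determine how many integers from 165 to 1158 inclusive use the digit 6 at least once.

266

The integers in [165, 1158] that use the digit 6 at least once: 165, 166, 167, 168, 169, 176, …, 1146, 1156.
266 qualify.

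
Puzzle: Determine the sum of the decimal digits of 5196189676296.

5+1+9+6+1+8+9+6+7+6+2+9+6 = 75

75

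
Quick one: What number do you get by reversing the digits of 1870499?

Reversing 1870499 gives 9940781.

9940781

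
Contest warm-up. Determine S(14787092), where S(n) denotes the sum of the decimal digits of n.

38

1+4+7+8+7+0+9+2 = 38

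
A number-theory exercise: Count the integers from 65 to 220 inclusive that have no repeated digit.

119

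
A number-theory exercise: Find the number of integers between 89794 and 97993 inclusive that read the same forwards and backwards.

The integers in [89794, 97993] that read the same forwards and backwards: 89798, 89898, 89998, 90009, 90109, 90209, …, 97879, 97979.
83 qualify.

83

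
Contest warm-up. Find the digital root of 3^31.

9

The digital root of n equals n mod 9 (or 9 when 9 | n), so we need 3^31 mod 9.
3^31 ≡ 0 (mod 9), so the digital root is 9.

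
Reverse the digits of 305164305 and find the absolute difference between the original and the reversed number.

198297198

Reverse of 305164305 is 503461503.
|305164305 − 503461503| = 198297198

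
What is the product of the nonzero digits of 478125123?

4×7×8×1×2×5×1×2×3 = 13440

13440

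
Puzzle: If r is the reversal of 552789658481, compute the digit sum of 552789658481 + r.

Reversal of 552789658481 is 184856987255; 552789658481 + 184856987255 = 737646645736.
Digit sum of 737646645736: 7+3+7+6+4+6+6+4+5+7+3+6 = 64.

64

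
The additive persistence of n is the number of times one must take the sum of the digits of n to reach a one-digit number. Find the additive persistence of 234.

1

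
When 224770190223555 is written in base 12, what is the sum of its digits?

64

224770190223555 in base 12 is 21261B75B10683.
Digit sum: 2+1+2+6+1+11+7+5+11+1+0+6+8+3 = 64.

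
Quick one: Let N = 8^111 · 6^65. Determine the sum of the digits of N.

693

8^111 · 6^65 = 6649972219754498179475383918628380935550088212119587872302516576113932275043718052351847468779416644372421263023406538283164340090118776489582885076992
Sum of its 151 digits: 693.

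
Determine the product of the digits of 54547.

2800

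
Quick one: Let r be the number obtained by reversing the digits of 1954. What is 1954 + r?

6545

Reverse of 1954 is 4591.
1954 + 4591 = 6545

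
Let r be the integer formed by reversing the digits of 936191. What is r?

191639

Reversing 936191 gives 191639.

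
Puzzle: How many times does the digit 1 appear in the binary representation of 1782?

1782 in base 2 is 11011110110.
The digit 1 appears 8 times.

8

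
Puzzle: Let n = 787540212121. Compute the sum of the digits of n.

40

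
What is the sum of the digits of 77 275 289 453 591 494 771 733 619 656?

152

7+7+2+7+5+2+8+9+4+5+3+5+9+1+4+9+4+7+7+1+7+3+3+6+1+9+6+5+6 = 152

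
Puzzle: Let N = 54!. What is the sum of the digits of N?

54! = 230843697339241380472092742683027581083278564571807941132288000000000000
Sum of its 72 digits: 261.

261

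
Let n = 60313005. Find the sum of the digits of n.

6+0+3+1+3+0+0+5 = 18

18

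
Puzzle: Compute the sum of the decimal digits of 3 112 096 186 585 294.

3+1+1+2+0+9+6+1+8+6+5+8+5+2+9+4 = 70

70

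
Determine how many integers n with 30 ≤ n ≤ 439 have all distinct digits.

The integers in [30, 439] that have all distinct digits: 30, 31, 32, 34, 35, 36, …, 438, 439.
311 qualify.

311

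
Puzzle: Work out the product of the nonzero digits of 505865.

6000

5×5×8×6×5 = 6000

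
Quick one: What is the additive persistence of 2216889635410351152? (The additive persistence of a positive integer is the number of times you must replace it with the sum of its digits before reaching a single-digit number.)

2

2216889635410351152 → 72 → 9 (2 steps)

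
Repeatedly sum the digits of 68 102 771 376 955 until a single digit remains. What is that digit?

4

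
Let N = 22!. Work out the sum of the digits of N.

72

22! = 1124000727777607680000
Sum of its 22 digits: 72.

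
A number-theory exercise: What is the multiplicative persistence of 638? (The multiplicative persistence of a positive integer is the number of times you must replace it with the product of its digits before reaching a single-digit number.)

3

638 → 144 → 16 → 6 (3 steps)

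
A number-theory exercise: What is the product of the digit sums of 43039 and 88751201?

608

S(43039) = 4+3+0+3+9 = 19.
S(88751201) = 8+8+7+5+1+2+0+1 = 32.
19 · 32 = 608.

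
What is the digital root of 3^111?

9

The digital root of n equals n mod 9 (or 9 when 9 | n), so we need 3^111 mod 9.
3^111 ≡ 0 (mod 9), so the digital root is 9.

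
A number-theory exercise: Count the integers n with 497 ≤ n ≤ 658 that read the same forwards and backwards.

16

The integers in [497, 658] that read the same forwards and backwards: 505, 515, 525, 535, 545, 555, …, 646, 656.
16 qualify.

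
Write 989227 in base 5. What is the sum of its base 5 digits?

19

989227 in base 5 is 223123402.
Digit sum: 2+2+3+1+2+3+4+0+2 = 19.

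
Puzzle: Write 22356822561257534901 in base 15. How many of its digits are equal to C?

1

22356822561257534901 in base 15 is 360C6BAAD84559636.
The digit C appears 1 time.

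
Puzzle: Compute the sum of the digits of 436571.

4+3+6+5+7+1 = 26

26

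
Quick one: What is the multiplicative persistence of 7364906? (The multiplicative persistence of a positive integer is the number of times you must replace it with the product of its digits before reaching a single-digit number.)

7364906 → 0 (1 step)

1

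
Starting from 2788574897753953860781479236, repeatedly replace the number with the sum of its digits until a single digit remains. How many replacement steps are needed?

3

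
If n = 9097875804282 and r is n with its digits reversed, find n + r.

11921961592191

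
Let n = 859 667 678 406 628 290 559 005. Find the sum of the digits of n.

8+5+9+6+6+7+6+7+8+4+0+6+6+2+8+2+9+0+5+5+9+0+0+5 = 123

123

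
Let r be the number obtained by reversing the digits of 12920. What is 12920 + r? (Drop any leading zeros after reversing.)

Reverse of 12920 is 2921.
12920 + 2921 = 15841

15841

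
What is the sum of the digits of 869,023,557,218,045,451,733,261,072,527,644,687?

155

8+6+9+0+2+3+5+5+7+2+1+8+0+4+5+4+5+1+7+3+3+2+6+1+0+7+2+5+2+7+6+4+4+6+8+7 = 155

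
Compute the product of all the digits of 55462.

1200

5×5×4×6×2 = 1200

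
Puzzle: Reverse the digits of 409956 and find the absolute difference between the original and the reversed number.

Reverse of 409956 is 659904.
|409956 − 659904| = 249948

249948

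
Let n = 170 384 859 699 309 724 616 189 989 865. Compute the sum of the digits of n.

170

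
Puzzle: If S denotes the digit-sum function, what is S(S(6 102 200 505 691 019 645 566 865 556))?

First digit sum: 114.
1+1+4 = 6.

6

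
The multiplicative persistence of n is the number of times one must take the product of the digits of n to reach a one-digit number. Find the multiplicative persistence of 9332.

3

9332 → 162 → 12 → 2 (3 steps)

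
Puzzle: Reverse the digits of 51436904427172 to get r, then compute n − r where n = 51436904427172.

24264463463757

Reverse of 51436904427172 is 27172440963415.
51436904427172 − 27172440963415 = 24264463463757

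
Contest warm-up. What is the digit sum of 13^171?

13^171 = 30500941440790225846263910938334447106178610569821876624649353871482970302092112669455349348474410860945846246361937330271499848785009345366071703939976823364067647683430248532614970631718837
Sum of its 191 digits: 856.

856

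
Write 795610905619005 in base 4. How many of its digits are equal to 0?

3

795610905619005 in base 4 is 2310321222121122022220331.
The digit 0 appears 3 times.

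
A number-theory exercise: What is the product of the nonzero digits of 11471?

1×1×4×7×1 = 28

28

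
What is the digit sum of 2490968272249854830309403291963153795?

171

2+4+9+0+9+6+8+2+7+2+2+4+9+8+5+4+8+3+0+3+0+9+4+0+3+2+9+1+9+6+3+1+5+3+7+9+5 = 171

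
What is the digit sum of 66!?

66! = 544344939077443064003729240247842752644293064388798874532860126869671081148416000000000000000
Sum of its 93 digits: 351.

351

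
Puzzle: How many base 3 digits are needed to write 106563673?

106563673 in base 3 is 21102111222212201, which has 17 digits.

17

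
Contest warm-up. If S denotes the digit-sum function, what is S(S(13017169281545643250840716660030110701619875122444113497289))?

5

First digit sum: 221.
2+2+1 = 5.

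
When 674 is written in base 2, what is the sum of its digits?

4

674 in base 2 is 1010100010.
Digit sum: 1+0+1+0+1+0+0+0+1+0 = 4.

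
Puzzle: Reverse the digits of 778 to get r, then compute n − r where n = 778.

-99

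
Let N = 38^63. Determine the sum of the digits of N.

458

38^63 = 3360211291428788092142712546522052463429324340985584366991884014475006149629779669799771752913436672
Sum of its 100 digits: 458.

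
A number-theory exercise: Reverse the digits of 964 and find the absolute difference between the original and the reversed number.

495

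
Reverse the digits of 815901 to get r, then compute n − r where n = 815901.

Reverse of 815901 is 109518.
815901 − 109518 = 706383

706383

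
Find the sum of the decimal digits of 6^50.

171

6^50 = 808281277464764060643139600456536293376
Sum of its 39 digits: 171.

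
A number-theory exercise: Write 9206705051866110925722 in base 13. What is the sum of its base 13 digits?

114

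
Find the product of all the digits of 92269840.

9×2×2×6×9×8×4×0 = 0

0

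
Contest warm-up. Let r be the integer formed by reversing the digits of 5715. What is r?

5175

Reversing 5715 gives 5175.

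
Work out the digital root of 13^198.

The digital root of n equals n mod 9 (or 9 when 9 | n), so we need 13^198 mod 9.
13^198 ≡ 1 (mod 9), so the digital root is 1.

1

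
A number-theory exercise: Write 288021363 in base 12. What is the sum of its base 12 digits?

288021363 in base 12 is 8055B043.
Digit sum: 8+0+5+5+11+0+4+3 = 36.

36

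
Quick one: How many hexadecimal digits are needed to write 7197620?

7197620 in base 16 is 6DD3B4, which has 6 digits.

6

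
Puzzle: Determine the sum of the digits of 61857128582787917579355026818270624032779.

200

6+1+8+5+7+1+2+8+5+8+2+7+8+7+9+1+7+5+7+9+3+5+5+0+2+6+8+1+8+2+7+0+6+2+4+0+3+2+7+7+9 = 200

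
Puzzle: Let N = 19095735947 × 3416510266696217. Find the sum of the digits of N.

19095735947 × 3416510266696217 = 65240777913045507895812499
Sum of its 26 digits: 127.

127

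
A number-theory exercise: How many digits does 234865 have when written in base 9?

6

234865 in base 9 is 387151, which has 6 digits.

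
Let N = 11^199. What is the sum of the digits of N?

920

11^199 = 1726411604186016583747109512685560309623483854554434407388410414639784223789081037046056424175753141648716527748945549540857806215264173910909628312940005671566125086878597894212880871602378558606937088081091
Sum of its 208 digits: 920.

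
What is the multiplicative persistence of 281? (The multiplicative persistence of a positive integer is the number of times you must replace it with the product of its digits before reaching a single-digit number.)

281 → 16 → 6 (2 steps)

2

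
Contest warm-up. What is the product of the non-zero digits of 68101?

6×8×1×1 = 48

48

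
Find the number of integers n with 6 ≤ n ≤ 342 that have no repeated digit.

The integers in [6, 342] that have no repeated digit: 6, 7, 8, 9, 10, 12, …, 341, 342.
256 qualify.

256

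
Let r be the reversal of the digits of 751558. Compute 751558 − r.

Reverse of 751558 is 855157.
751558 − 855157 = -103599

-103599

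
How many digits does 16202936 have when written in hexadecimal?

16202936 in base 16 is F73CB8, which has 6 digits.

6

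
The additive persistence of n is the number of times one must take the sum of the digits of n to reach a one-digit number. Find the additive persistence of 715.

715 → 13 → 4 (2 steps)

2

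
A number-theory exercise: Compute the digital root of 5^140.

The digital root of n equals n mod 9 (or 9 when 9 | n), so we need 5^140 mod 9.
5^140 ≡ 7 (mod 9), so the digital root is 7.

7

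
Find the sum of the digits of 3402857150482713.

60

3+4+0+2+8+5+7+1+5+0+4+8+2+7+1+3 = 60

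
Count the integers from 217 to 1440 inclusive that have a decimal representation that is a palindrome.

82

The integers in [217, 1440] that have a decimal representation that is a palindrome: 222, 232, 242, 252, 262, 272, …, 1221, 1331.
82 qualify.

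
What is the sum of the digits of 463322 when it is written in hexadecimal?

32

463322 in base 16 is 711DA.
Digit sum: 7+1+1+13+10 = 32.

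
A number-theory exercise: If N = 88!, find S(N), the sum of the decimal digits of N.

531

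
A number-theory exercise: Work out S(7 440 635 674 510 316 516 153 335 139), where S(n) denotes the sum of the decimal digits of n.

7+4+4+0+6+3+5+6+7+4+5+1+0+3+1+6+5+1+6+1+5+3+3+3+5+1+3+9 = 107

107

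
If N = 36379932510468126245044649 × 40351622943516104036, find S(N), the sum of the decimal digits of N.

199

36379932510468126245044649 × 40351622943516104036 = 1467989319372973060657824310852207075349103364
Sum of its 46 digits: 199.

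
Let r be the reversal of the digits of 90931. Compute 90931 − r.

77022

Reverse of 90931 is 13909.
90931 − 13909 = 77022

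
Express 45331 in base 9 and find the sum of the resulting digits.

27

45331 in base 9 is 68157.
Digit sum: 6+8+1+5+7 = 27.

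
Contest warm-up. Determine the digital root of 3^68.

The digital root of n equals n mod 9 (or 9 when 9 | n), so we need 3^68 mod 9.
3^68 ≡ 0 (mod 9), so the digital root is 9.

9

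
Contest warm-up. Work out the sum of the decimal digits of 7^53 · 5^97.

7^53 · 5^97 = 38930191616964465579370782584505645329183789756007202787348145385274106149153805489504520664922893047332763671875
Sum of its 113 digits: 524.

524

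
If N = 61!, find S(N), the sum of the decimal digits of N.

61! = 507580213877224798800856812176625227226004528988036003099405939480985600000000000000
Sum of its 84 digits: 315.

315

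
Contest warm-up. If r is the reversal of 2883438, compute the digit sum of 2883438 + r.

18

Reversal of 2883438 is 8343882; 2883438 + 8343882 = 11227320.
Digit sum of 11227320: 1+1+2+2+7+3+2+0 = 18.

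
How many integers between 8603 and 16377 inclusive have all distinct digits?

The integers in [8603, 16377] that have all distinct digits: 8603, 8604, 8605, 8607, 8609, 8610, …, 16374, 16375.
2462 qualify.

2462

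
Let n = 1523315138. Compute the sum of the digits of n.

1+5+2+3+3+1+5+1+3+8 = 32

32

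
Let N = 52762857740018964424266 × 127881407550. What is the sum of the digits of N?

135

52762857740018964424266 × 127881407550 = 6747388514154037134268511455608300
Sum of its 34 digits: 135.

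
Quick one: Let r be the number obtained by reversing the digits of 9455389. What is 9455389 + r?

Reverse of 9455389 is 9835549.
9455389 + 9835549 = 19290938

19290938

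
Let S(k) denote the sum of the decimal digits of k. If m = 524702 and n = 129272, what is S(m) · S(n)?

S(524702) = 5+2+4+7+0+2 = 20.
S(129272) = 1+2+9+2+7+2 = 23.
20 · 23 = 460.

460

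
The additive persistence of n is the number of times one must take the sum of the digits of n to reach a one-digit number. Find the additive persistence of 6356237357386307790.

2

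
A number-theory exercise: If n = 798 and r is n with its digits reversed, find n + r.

Reverse of 798 is 897.
798 + 897 = 1695

1695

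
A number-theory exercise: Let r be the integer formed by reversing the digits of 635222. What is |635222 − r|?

412686

Reverse of 635222 is 222536.
|635222 − 222536| = 412686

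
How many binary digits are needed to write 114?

114 in base 2 is 1110010, which has 7 digits.

7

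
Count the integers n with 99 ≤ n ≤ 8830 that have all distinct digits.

The integers in [99, 8830] that have all distinct digits: 102, 103, 104, 105, 106, 107, …, 8795, 8796.
4624 qualify.

4624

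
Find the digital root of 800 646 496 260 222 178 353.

3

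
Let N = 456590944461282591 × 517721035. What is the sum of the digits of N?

456590944461282591 × 517721035 = 236386736338122740440001685
Sum of its 27 digits: 102.

102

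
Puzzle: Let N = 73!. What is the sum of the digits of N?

73! = 4470115461512684340891257138125051110076800700282905015819080092370422104067183317016903680000000000000000
Sum of its 106 digits: 315.

315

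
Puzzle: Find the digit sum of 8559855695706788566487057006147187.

183

8+5+5+9+8+5+5+6+9+5+7+0+6+7+8+8+5+6+6+4+8+7+0+5+7+0+0+6+1+4+7+1+8+7 = 183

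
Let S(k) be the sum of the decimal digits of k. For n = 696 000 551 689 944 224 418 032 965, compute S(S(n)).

First digit sum: 118.
1+1+8 = 10.

10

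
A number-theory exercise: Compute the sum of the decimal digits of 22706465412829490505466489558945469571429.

201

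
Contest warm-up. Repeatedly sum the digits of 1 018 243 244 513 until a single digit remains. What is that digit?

1+0+1+8+2+4+3+2+4+4+5+1+3 = 38
3+8 = 11
1+1 = 2

2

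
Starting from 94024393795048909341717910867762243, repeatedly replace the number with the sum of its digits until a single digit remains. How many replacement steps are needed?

94024393795048909341717910867762243 → 163 → 10 → 1 (3 steps)

3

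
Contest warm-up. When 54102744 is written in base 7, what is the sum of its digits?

54102744 in base 7 is 1224602643.
Digit sum: 1+2+2+4+6+0+2+6+4+3 = 30.

30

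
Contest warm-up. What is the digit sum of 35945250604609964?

77

3+5+9+4+5+2+5+0+6+0+4+6+0+9+9+6+4 = 77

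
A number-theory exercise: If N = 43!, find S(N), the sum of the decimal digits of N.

43! = 60415263063373835637355132068513997507264512000000000
Sum of its 53 digits: 180.

180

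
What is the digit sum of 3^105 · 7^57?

450

3^105 · 7^57 = 185489797192282804833098087735936302599213828735166708973028465416993226041304393219066654183437301
Sum of its 99 digits: 450.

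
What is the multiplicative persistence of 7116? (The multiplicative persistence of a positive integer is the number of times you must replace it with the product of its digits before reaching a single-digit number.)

2

7116 → 42 → 8 (2 steps)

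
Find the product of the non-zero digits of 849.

288

8×4×9 = 288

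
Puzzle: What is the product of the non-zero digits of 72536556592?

7×2×5×3×6×5×5×6×5×9×2 = 17010000

17010000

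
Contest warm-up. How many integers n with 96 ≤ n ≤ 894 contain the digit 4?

The integers in [96, 894] that contain the digit 4: 104, 114, 124, 134, 140, 141, …, 884, 894.
233 qualify.

233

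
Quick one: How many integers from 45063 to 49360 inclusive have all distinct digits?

The integers in [45063, 49360] that have all distinct digits: 45063, 45067, 45068, 45069, 45071, 45072, …, 49358, 49360.
1475 qualify.

1475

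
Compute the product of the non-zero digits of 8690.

8×6×9 = 432

432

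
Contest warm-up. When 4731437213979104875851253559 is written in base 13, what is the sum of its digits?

4731437213979104875851253559 in base 13 is 89417C80727500AC31C857771.
Digit sum: 8+9+4+1+7+12+8+0+7+2+7+5+0+0+10+12+3+1+12+8+5+7+7+7+1 = 143.

143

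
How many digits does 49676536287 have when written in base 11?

11

49676536287 in base 11 is 1A082122A74, which has 11 digits.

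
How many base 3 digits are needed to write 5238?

8

5238 in base 3 is 21012000, which has 8 digits.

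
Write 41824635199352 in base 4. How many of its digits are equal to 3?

41824635199352 in base 4 is 21200220032201201331320.
The digit 3 appears 4 times.

4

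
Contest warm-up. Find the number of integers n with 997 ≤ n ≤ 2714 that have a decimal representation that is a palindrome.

18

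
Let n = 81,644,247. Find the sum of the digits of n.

8+1+6+4+4+2+4+7 = 36

36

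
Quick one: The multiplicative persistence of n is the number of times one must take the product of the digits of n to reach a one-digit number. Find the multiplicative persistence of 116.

116 → 6 (1 step)

1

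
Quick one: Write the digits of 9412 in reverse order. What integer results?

2149

Reversing 9412 gives 2149.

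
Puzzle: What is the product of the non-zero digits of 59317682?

5×9×3×1×7×6×8×2 = 90720

90720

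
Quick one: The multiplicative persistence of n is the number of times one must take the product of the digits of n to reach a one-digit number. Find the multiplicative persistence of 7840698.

7840698 → 0 (1 step)

1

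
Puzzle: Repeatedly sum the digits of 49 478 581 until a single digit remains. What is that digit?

4+9+4+7+8+5+8+1 = 46
4+6 = 10
1+0 = 1

1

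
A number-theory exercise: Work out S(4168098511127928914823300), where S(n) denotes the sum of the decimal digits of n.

4+1+6+8+0+9+8+5+1+1+1+2+7+9+2+8+9+1+4+8+2+3+3+0+0 = 102

102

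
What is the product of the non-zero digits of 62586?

2880

6×2×5×8×6 = 2880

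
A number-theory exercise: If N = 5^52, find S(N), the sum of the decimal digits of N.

130

5^52 = 2220446049250313080847263336181640625
Sum of its 37 digits: 130.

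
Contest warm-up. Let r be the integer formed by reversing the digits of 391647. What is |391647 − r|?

354546

Reverse of 391647 is 746193.
|391647 − 746193| = 354546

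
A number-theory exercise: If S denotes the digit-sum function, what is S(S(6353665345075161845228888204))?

8

First digit sum: 125.
1+2+5 = 8.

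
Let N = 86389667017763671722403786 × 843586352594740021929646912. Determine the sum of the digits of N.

86389667017763671722403786 × 843586352594740021929646912 = 72877144101389367483067827167720452418633906872008832
Sum of its 53 digits: 235.

235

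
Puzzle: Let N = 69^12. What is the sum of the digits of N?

90

69^12 = 11646329922777311412561
Sum of its 23 digits: 90.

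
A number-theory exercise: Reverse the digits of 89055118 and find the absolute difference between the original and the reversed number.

7900020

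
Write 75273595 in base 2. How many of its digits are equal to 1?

16

75273595 in base 2 is 100011111001001010101111011.
The digit 1 appears 16 times.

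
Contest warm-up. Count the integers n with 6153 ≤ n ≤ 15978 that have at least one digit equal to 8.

3404

The integers in [6153, 15978] that have at least one digit equal to 8: 6158, 6168, 6178, 6180, 6181, 6182, …, 15968, 15978.
3404 qualify.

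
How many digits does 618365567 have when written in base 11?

9

618365567 in base 11 is 298062226, which has 9 digits.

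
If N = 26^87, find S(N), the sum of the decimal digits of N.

26^87 = 1266721883817136829368266225634795709508622963615228142088056664564551300458197043360388016817750230077453686660611939762176
Sum of its 124 digits: 548.

548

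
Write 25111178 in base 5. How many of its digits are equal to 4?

2

25111178 in base 5 is 22412024203.
The digit 4 appears 2 times.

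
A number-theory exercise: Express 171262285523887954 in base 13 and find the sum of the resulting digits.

171262285523887954 in base 13 is 3465BBC2C58CB286.
Digit sum: 3+4+6+5+11+11+12+2+12+5+8+12+11+2+8+6 = 118.

118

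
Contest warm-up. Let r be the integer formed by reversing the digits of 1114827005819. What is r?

Reversing 1114827005819 gives 9185007284111.

9185007284111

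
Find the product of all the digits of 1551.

1×5×5×1 = 25

25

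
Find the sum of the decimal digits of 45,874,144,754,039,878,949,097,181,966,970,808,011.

4+5+8+7+4+1+4+4+7+5+4+0+3+9+8+7+8+9+4+9+0+9+7+1+8+1+9+6+6+9+7+0+8+0+8+0+1+1 = 191

191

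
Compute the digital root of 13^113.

The digital root of n equals n mod 9 (or 9 when 9 | n), so we need 13^113 mod 9.
13^113 ≡ 7 (mod 9), so the digital root is 7.

7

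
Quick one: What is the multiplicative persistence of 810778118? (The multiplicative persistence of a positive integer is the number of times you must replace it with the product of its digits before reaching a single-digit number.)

810778118 → 0 (1 step)

1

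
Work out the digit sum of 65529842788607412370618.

109

6+5+5+2+9+8+4+2+7+8+8+6+0+7+4+1+2+3+7+0+6+1+8 = 109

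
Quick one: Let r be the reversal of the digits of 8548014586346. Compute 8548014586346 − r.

2111160477888

Reverse of 8548014586346 is 6436854108458.
8548014586346 − 6436854108458 = 2111160477888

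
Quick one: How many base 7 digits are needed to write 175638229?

10

175638229 in base 7 is 4231620544, which has 10 digits.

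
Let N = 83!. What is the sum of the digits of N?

486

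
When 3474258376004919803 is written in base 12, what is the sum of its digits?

3474258376004919803 in base 12 is 1695B9244B50B11B0B.
Digit sum: 1+6+9+5+11+9+2+4+4+11+5+0+11+1+1+11+0+11 = 102.

102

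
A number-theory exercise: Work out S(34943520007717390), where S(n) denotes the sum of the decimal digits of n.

3+4+9+4+3+5+2+0+0+0+7+7+1+7+3+9+0 = 64

64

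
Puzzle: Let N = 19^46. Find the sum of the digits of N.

244

19^46 = 66476117046415807326862425861336332693125001052869591773081
Sum of its 59 digits: 244.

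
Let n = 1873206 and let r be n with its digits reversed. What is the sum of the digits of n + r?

Reversal of 1873206 is 6023781; 1873206 + 6023781 = 7896987.
Digit sum of 7896987: 7+8+9+6+9+8+7 = 54.

54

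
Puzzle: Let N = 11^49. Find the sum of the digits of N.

218

11^49 = 1067189571633593786424240872639621090354383081702091
Sum of its 52 digits: 218.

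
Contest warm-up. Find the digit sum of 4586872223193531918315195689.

4+5+8+6+8+7+2+2+2+3+1+9+3+5+3+1+9+1+8+3+1+5+1+9+5+6+8+9 = 134

134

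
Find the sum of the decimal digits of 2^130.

2^130 = 1361129467683753853853498429727072845824
Sum of its 40 digits: 196.

196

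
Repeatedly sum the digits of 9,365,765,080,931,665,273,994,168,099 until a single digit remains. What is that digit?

2

9+3+6+5+7+6+5+0+8+0+9+3+1+6+6+5+2+7+3+9+9+4+1+6+8+0+9+9 = 146
1+4+6 = 11
1+1 = 2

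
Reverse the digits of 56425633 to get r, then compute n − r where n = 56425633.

Reverse of 56425633 is 33652465.
56425633 − 33652465 = 22773168

22773168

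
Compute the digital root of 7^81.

1

The digital root of n equals n mod 9 (or 9 when 9 | n), so we need 7^81 mod 9.
7^81 ≡ 1 (mod 9), so the digital root is 1.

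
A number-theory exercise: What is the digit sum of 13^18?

91

13^18 = 112455406951957393129
Sum of its 21 digits: 91.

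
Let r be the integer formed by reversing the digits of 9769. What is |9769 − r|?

90

Reverse of 9769 is 9679.
|9769 − 9679| = 90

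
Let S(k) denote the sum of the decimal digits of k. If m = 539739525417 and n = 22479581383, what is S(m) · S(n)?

3120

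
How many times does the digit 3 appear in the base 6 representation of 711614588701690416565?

6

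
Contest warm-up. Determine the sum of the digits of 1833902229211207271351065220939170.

1+8+3+3+9+0+2+2+2+9+2+1+1+2+0+7+2+7+1+3+5+1+0+6+5+2+2+0+9+3+9+1+7+0 = 115

115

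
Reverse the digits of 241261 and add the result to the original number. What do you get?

Reverse of 241261 is 162142.
241261 + 162142 = 403403

403403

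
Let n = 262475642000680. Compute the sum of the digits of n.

52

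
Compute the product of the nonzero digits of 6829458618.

6×8×2×9×4×5×8×6×1×8 = 6635520

6635520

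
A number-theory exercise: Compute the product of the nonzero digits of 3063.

54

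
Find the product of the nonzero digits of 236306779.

285768

2×3×6×3×6×7×7×9 = 285768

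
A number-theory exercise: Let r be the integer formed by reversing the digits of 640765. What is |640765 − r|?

Reverse of 640765 is 567046.
|640765 − 567046| = 73719

73719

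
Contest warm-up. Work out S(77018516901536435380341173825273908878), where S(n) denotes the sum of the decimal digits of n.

168

7+7+0+1+8+5+1+6+9+0+1+5+3+6+4+3+5+3+8+0+3+4+1+1+7+3+8+2+5+2+7+3+9+0+8+8+7+8 = 168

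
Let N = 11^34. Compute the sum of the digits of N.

178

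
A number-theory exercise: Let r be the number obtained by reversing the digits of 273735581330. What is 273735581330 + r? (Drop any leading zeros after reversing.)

306921118702

Reverse of 273735581330 is 33185537372.
273735581330 + 33185537372 = 306921118702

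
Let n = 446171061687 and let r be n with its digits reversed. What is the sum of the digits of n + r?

Reversal of 446171061687 is 786160171644; 446171061687 + 786160171644 = 1232331233331.
Digit sum of 1232331233331: 1+2+3+2+3+3+1+2+3+3+3+3+1 = 30.

30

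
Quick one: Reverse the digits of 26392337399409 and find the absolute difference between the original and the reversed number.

64107035929953

Reverse of 26392337399409 is 90499373329362.
|26392337399409 − 90499373329362| = 64107035929953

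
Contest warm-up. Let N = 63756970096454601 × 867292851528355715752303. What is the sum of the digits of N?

63756970096454601 × 867292851528355715752303 = 55295964399762215462867900550867800696103
Sum of its 41 digits: 195.

195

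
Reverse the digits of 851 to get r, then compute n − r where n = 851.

693

Reverse of 851 is 158.
851 − 158 = 693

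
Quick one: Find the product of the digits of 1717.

49

1×7×1×7 = 49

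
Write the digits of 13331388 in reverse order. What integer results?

Reversing 13331388 gives 88313331.

88313331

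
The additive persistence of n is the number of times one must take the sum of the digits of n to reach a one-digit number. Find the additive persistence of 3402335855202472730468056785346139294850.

3402335855202472730468056785346139294850 → 168 → 15 → 6 (3 steps)

3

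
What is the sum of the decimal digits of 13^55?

292

13^55 = 18487763498758903017821863604872883745551547783010632046513957
Sum of its 62 digits: 292.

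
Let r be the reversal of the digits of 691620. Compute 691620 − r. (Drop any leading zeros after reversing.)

Reverse of 691620 is 26196.
691620 − 26196 = 665424

665424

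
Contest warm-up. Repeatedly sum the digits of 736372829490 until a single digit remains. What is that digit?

6

7+3+6+3+7+2+8+2+9+4+9+0 = 60
6+0 = 6
(Equivalently, 736372829490 mod 9 = 6.)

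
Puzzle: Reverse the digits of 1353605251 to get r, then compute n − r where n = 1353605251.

-171458280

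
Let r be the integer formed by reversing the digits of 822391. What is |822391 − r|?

Reverse of 822391 is 193228.
|822391 − 193228| = 629163

629163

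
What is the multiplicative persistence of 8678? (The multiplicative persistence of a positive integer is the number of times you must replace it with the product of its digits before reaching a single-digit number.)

8678 → 2688 → 768 → 336 → 54 → 20 → 0 (6 steps)

6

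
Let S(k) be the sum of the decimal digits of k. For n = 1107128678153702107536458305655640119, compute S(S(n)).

First digit sum: 143.
1+4+3 = 8.

8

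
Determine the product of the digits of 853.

8×5×3 = 120

120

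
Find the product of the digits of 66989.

23328

6×6×9×8×9 = 23328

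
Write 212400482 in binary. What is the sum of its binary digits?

14

212400482 in base 2 is 1100101010001111100101100010.
Digit sum: 1+1+0+0+1+0+1+0+1+0+0+0+1+1+1+1+1+0+0+1+0+1+1+0+0+0+1+0 = 14.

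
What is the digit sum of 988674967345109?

9+8+8+6+7+4+9+6+7+3+4+5+1+0+9 = 86

86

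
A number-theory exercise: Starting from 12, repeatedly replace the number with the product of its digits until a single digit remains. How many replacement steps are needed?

12 → 2 (1 step)

1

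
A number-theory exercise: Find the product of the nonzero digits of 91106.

9×1×1×6 = 54

54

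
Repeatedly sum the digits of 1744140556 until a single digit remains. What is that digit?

1+7+4+4+1+4+0+5+5+6 = 37
3+7 = 10
1+0 = 1

1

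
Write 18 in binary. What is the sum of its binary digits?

2

18 in base 2 is 10010.
Digit sum: 1+0+0+1+0 = 2.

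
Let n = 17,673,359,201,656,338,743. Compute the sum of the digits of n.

89

1+7+6+7+3+3+5+9+2+0+1+6+5+6+3+3+8+7+4+3 = 89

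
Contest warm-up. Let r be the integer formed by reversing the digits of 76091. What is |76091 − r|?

Reverse of 76091 is 19067.
|76091 − 19067| = 57024

57024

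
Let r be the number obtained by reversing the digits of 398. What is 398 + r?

1291

Reverse of 398 is 893.
398 + 893 = 1291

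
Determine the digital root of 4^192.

The digital root of n equals n mod 9 (or 9 when 9 | n), so we need 4^192 mod 9.
4^192 ≡ 1 (mod 9), so the digital root is 1.

1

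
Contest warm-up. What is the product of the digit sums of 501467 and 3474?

414

S(501467) = 5+0+1+4+6+7 = 23.
S(3474) = 3+4+7+4 = 18.
23 · 18 = 414.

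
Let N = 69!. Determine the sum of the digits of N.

69! = 171122452428141311372468338881272839092270544893520369393648040923257279754140647424000000000000000
Sum of its 99 digits: 351.

351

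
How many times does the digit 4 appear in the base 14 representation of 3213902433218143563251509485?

2

3213902433218143563251509485 in base 14 is DDDA638AA889A9770B494AA9.
The digit 4 appears 2 times.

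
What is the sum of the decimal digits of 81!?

486

81! = 5797126020747367985879734231578109105412357244731625958745865049716390179693892056256184534249745940480000000000000000000
Sum of its 121 digits: 486.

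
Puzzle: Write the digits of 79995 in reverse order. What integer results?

59997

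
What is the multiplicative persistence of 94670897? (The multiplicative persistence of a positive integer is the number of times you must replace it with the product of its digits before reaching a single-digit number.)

94670897 → 0 (1 step)

1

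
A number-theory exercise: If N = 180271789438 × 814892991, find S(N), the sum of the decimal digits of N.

180271789438 × 814892991 = 146902217688054029058
Sum of its 21 digits: 87.

87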